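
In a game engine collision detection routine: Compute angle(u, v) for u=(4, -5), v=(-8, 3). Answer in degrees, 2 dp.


u.v = -47, |u| = sqrt(41) = 6.4031, |v| = sqrt(73) = 8.544
cos(theta) = u.v/(|u||v|) = -47/sqrt(2993) = -0.859102
theta = acos(-0.859102) = 149.22 degrees

149.22 degrees


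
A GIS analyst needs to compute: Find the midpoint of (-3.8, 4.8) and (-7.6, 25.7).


M = (((-3.8)+(-7.6))/2, (4.8+25.7)/2)
= (-5.7, 15.25)

(-5.7, 15.25)


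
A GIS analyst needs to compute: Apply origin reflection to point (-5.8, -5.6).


Reflection over origin: (x,y) -> (-x,-y)
(-5.8, -5.6) -> (5.8, 5.6)

(5.8, 5.6)


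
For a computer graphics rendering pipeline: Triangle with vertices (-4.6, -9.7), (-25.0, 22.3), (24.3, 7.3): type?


Side lengths squared: AB^2=1440.16, BC^2=2655.49, CA^2=1124.21
Sorted: [1124.21, 1440.16, 2655.49]
By sides: Scalene, By angles: Obtuse

Scalene, Obtuse


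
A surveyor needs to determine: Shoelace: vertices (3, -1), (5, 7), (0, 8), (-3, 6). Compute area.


Shoelace sum: (3*7 - 5*(-1)) + (5*8 - 0*7) + (0*6 - (-3)*8) + ((-3)*(-1) - 3*6)
= 75
Area = |75|/2 = 37.5

37.5


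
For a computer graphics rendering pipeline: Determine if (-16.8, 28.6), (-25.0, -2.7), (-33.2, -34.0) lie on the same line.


Cross product: ((-25)-(-16.8))*((-34)-28.6) - ((-2.7)-28.6)*((-33.2)-(-16.8))
= 0

Yes, collinear


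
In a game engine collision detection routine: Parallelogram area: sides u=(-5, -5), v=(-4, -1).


|u x v| = |(-5)*(-1) - (-5)*(-4)|
= |5 - 20| = 15

15


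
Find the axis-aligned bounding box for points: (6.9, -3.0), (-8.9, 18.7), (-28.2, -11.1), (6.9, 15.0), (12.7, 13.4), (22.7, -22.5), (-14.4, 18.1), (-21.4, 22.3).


x range: [-28.2, 22.7]
y range: [-22.5, 22.3]
Bounding box: (-28.2,-22.5) to (22.7,22.3)

(-28.2,-22.5) to (22.7,22.3)


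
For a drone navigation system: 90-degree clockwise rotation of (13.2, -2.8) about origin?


90° CW: (x,y) -> (y, -x)
(13.2,-2.8) -> (-2.8, -13.2)

(-2.8, -13.2)


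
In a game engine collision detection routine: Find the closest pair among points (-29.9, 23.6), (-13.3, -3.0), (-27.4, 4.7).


d(P0,P1) = 31.3547, d(P0,P2) = 19.0646, d(P1,P2) = 16.0655
Closest: P1 and P2

Closest pair: (-13.3, -3.0) and (-27.4, 4.7), distance = 16.0655


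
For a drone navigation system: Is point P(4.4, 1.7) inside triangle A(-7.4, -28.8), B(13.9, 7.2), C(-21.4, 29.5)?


Cross products: AB x AP = 224.85, BC x BP = 406, CA x CP = 1114.94
All same sign? yes

Yes, inside


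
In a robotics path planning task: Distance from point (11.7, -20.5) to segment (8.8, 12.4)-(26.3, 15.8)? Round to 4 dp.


Project P onto AB: t = 0 (clamped to [0,1])
Closest point on segment: (8.8, 12.4)
Distance: 33.0276

33.0276


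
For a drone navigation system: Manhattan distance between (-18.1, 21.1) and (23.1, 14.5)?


|(-18.1)-23.1| + |21.1-14.5| = 41.2 + 6.6 = 47.8

47.8


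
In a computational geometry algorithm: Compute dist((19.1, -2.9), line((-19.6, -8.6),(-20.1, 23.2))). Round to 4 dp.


|cross product| = 1233.51
|line direction| = sqrt(1011.49) = 31.8039
Distance = 1233.51/sqrt(1011.49) = 38.7848

38.7848


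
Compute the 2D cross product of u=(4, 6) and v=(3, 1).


u x v = u_x*v_y - u_y*v_x = 4*1 - 6*3
= 4 - 18 = -14

-14


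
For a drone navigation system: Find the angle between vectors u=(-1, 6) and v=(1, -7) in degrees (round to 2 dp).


u.v = -43, |u| = sqrt(37) = 6.0828, |v| = sqrt(50) = 7.0711
cos(theta) = u.v/(|u||v|) = -43/sqrt(1850) = -0.99973
theta = acos(-0.99973) = 178.67 degrees

178.67 degrees


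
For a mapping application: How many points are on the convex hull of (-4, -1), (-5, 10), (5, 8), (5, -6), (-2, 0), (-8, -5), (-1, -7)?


Convex hull vertices (CCW): (-8, -5), (-1, -7), (5, -6), (5, 8), (-5, 10)
Count = 5

5


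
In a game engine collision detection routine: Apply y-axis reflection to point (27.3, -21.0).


Reflection over y-axis: (x,y) -> (-x,y)
(27.3, -21) -> (-27.3, -21)

(-27.3, -21)


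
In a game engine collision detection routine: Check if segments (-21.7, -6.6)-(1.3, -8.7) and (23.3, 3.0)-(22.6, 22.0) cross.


Cross products: d1=861.72, d2=426.19, d3=315.3, d4=750.83
d1*d2 < 0 and d3*d4 < 0? no

No, they don't intersect


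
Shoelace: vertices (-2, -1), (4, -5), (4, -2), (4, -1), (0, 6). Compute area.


Shoelace sum: ((-2)*(-5) - 4*(-1)) + (4*(-2) - 4*(-5)) + (4*(-1) - 4*(-2)) + (4*6 - 0*(-1)) + (0*(-1) - (-2)*6)
= 66
Area = |66|/2 = 33

33


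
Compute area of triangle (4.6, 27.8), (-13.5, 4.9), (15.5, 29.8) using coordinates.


Area = |x_A(y_B-y_C) + x_B(y_C-y_A) + x_C(y_A-y_B)|/2
= |(-114.54) + (-27) + 354.95|/2
= 213.41/2 = 106.705

106.705


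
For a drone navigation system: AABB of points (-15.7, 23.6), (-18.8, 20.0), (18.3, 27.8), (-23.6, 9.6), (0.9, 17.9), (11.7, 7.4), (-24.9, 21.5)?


x range: [-24.9, 18.3]
y range: [7.4, 27.8]
Bounding box: (-24.9,7.4) to (18.3,27.8)

(-24.9,7.4) to (18.3,27.8)


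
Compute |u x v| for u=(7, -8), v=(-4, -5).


|u x v| = |7*(-5) - (-8)*(-4)|
= |(-35) - 32| = 67

67


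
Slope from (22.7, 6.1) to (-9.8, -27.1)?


slope = (y2-y1)/(x2-x1) = ((-27.1)-6.1)/((-9.8)-22.7) = (-33.2)/(-32.5) = 1.0215

1.0215


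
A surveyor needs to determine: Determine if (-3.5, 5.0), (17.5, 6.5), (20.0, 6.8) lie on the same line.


Cross product: (17.5-(-3.5))*(6.8-5) - (6.5-5)*(20-(-3.5))
= 2.55

No, not collinear


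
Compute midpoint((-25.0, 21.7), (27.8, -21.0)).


M = (((-25)+27.8)/2, (21.7+(-21))/2)
= (1.4, 0.35)

(1.4, 0.35)


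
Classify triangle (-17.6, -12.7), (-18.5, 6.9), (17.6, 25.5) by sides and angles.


Side lengths squared: AB^2=384.97, BC^2=1649.17, CA^2=2698.28
Sorted: [384.97, 1649.17, 2698.28]
By sides: Scalene, By angles: Obtuse

Scalene, Obtuse


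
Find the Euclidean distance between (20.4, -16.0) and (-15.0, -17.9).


dx=-35.4, dy=-1.9
d^2 = (-35.4)^2 + (-1.9)^2 = 1256.77
d = sqrt(1256.77) = 35.451

35.451


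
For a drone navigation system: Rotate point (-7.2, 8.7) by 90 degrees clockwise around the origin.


90° CW: (x,y) -> (y, -x)
(-7.2,8.7) -> (8.7, 7.2)

(8.7, 7.2)


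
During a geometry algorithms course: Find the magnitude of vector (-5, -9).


|u| = sqrt((-5)^2 + (-9)^2) = sqrt(106) = 10.2956

10.2956


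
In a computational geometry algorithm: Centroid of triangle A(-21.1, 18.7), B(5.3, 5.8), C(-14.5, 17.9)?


Centroid = ((x_A+x_B+x_C)/3, (y_A+y_B+y_C)/3)
= (((-21.1)+5.3+(-14.5))/3, (18.7+5.8+17.9)/3)
= (-10.1, 14.1333)

(-10.1, 14.1333)


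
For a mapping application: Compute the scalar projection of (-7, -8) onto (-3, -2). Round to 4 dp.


u.v = 37, |v| = sqrt(13) = 3.6056
Scalar projection = u.v / |v| = 37 / sqrt(13) = 10.262

10.262


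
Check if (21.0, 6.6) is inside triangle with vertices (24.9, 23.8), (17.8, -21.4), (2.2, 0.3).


Cross products: AB x AP = -54.16, BC x BP = -506.24, CA x CP = -298.79
All same sign? yes

Yes, inside


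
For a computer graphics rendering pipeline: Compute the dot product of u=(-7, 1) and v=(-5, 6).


u . v = u_x*v_x + u_y*v_y = (-7)*(-5) + 1*6
= 35 + 6 = 41

41


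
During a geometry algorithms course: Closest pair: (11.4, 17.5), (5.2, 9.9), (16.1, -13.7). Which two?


d(P0,P1) = 9.8082, d(P0,P2) = 31.552, d(P1,P2) = 25.9956
Closest: P0 and P1

Closest pair: (11.4, 17.5) and (5.2, 9.9), distance = 9.8082


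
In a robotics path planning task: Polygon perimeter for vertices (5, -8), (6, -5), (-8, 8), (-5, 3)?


Sides: (5, -8)->(6, -5): sqrt(10) = 3.162278, (6, -5)->(-8, 8): sqrt(365) = 19.104973, (-8, 8)->(-5, 3): sqrt(34) = 5.830952, (-5, 3)->(5, -8): sqrt(221) = 14.866069
Sum = 42.964272
Perimeter = 42.9643

42.9643


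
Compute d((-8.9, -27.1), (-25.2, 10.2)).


dx=-16.3, dy=37.3
d^2 = (-16.3)^2 + 37.3^2 = 1656.98
d = sqrt(1656.98) = 40.706

40.706


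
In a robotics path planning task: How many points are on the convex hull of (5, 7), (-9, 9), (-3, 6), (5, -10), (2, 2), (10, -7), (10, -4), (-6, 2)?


Convex hull vertices (CCW): (-9, 9), (-6, 2), (5, -10), (10, -7), (10, -4), (5, 7)
Count = 6

6


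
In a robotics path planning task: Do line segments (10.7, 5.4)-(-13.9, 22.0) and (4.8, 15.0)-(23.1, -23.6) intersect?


Cross products: d1=52.06, d2=-593.72, d3=-138.22, d4=507.56
d1*d2 < 0 and d3*d4 < 0? yes

Yes, they intersect


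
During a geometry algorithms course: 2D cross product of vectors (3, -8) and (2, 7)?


u x v = u_x*v_y - u_y*v_x = 3*7 - (-8)*2
= 21 - (-16) = 37

37


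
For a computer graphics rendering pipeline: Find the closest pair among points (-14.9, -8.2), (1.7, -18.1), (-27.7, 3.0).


d(P0,P1) = 19.328, d(P0,P2) = 17.0082, d(P1,P2) = 36.188
Closest: P0 and P2

Closest pair: (-14.9, -8.2) and (-27.7, 3.0), distance = 17.0082


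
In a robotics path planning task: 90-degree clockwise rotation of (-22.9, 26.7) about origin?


90° CW: (x,y) -> (y, -x)
(-22.9,26.7) -> (26.7, 22.9)

(26.7, 22.9)


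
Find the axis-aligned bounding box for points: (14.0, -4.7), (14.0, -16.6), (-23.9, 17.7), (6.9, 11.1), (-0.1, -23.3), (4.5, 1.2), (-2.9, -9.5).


x range: [-23.9, 14]
y range: [-23.3, 17.7]
Bounding box: (-23.9,-23.3) to (14,17.7)

(-23.9,-23.3) to (14,17.7)


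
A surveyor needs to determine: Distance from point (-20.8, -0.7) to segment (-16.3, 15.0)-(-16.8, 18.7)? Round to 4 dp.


Project P onto AB: t = 0 (clamped to [0,1])
Closest point on segment: (-16.3, 15)
Distance: 16.3322

16.3322


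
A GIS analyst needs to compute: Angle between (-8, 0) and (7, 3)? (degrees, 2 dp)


u.v = -56, |u| = sqrt(64) = 8, |v| = sqrt(58) = 7.6158
cos(theta) = u.v/(|u||v|) = -56/sqrt(3712) = -0.919145
theta = acos(-0.919145) = 156.8 degrees

156.8 degrees


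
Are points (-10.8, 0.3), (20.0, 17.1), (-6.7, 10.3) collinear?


Cross product: (20-(-10.8))*(10.3-0.3) - (17.1-0.3)*((-6.7)-(-10.8))
= 239.12

No, not collinear


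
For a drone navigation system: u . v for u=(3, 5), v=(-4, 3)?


u . v = u_x*v_x + u_y*v_y = 3*(-4) + 5*3
= (-12) + 15 = 3

3


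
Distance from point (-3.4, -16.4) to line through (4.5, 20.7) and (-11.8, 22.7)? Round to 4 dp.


|cross product| = 620.53
|line direction| = sqrt(269.69) = 16.4222
Distance = 620.53/sqrt(269.69) = 37.786

37.786


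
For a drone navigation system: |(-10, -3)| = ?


|u| = sqrt((-10)^2 + (-3)^2) = sqrt(109) = 10.4403

10.4403


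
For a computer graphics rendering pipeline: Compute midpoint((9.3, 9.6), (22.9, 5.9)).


M = ((9.3+22.9)/2, (9.6+5.9)/2)
= (16.1, 7.75)

(16.1, 7.75)


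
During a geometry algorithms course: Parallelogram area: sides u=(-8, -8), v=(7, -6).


|u x v| = |(-8)*(-6) - (-8)*7|
= |48 - (-56)| = 104

104


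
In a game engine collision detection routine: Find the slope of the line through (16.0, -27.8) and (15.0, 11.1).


slope = (y2-y1)/(x2-x1) = (11.1-(-27.8))/(15-16) = 38.9/(-1) = -38.9

-38.9


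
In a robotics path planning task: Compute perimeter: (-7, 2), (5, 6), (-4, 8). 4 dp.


Sides: (-7, 2)->(5, 6): sqrt(160) = 12.649111, (5, 6)->(-4, 8): sqrt(85) = 9.219544, (-4, 8)->(-7, 2): sqrt(45) = 6.708204
Sum = 28.576859
Perimeter = 28.5769

28.5769


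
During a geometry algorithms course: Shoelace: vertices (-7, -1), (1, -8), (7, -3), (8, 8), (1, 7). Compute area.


Shoelace sum: ((-7)*(-8) - 1*(-1)) + (1*(-3) - 7*(-8)) + (7*8 - 8*(-3)) + (8*7 - 1*8) + (1*(-1) - (-7)*7)
= 286
Area = |286|/2 = 143

143


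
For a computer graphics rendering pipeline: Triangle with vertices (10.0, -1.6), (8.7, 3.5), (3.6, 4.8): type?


Side lengths squared: AB^2=27.7, BC^2=27.7, CA^2=81.92
Sorted: [27.7, 27.7, 81.92]
By sides: Isosceles, By angles: Obtuse

Isosceles, Obtuse


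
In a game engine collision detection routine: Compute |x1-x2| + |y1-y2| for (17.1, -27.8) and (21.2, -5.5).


|17.1-21.2| + |(-27.8)-(-5.5)| = 4.1 + 22.3 = 26.4

26.4


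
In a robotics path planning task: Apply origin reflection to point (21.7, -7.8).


Reflection over origin: (x,y) -> (-x,-y)
(21.7, -7.8) -> (-21.7, 7.8)

(-21.7, 7.8)


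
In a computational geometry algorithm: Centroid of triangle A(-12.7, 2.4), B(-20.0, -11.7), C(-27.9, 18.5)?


Centroid = ((x_A+x_B+x_C)/3, (y_A+y_B+y_C)/3)
= (((-12.7)+(-20)+(-27.9))/3, (2.4+(-11.7)+18.5)/3)
= (-20.2, 3.0667)

(-20.2, 3.0667)


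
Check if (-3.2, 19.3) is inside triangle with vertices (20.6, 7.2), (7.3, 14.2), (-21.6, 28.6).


Cross products: AB x AP = 5.67, BC x BP = 3.81, CA x CP = 1.3
All same sign? yes

Yes, inside


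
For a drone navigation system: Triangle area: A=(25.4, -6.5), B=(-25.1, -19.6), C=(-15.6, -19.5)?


Area = |x_A(y_B-y_C) + x_B(y_C-y_A) + x_C(y_A-y_B)|/2
= |(-2.54) + 326.3 + (-204.36)|/2
= 119.4/2 = 59.7

59.7


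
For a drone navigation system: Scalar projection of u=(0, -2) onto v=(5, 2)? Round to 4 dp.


u.v = -4, |v| = sqrt(29) = 5.3852
Scalar projection = u.v / |v| = -4 / sqrt(29) = -0.7428

-0.7428


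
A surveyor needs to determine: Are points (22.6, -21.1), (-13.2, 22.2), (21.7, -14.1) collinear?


Cross product: ((-13.2)-22.6)*((-14.1)-(-21.1)) - (22.2-(-21.1))*(21.7-22.6)
= -211.63

No, not collinear


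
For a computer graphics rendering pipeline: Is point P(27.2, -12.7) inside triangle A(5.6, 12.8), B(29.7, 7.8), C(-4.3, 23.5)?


Cross products: AB x AP = -506.55, BC x BP = 736.25, CA x CP = -21.33
All same sign? no

No, outside


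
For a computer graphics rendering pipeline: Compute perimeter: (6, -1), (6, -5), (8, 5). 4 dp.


Sides: (6, -1)->(6, -5): sqrt(16) = 4, (6, -5)->(8, 5): sqrt(104) = 10.198039, (8, 5)->(6, -1): sqrt(40) = 6.324555
Sum = 20.522594
Perimeter = 20.5226

20.5226


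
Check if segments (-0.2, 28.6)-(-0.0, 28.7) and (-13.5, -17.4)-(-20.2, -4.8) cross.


Cross products: d1=-475.78, d2=-478.97, d3=-7.87, d4=-4.68
d1*d2 < 0 and d3*d4 < 0? no

No, they don't intersect


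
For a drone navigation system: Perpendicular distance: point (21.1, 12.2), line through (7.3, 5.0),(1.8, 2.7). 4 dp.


|cross product| = 7.86
|line direction| = sqrt(35.54) = 5.9615
Distance = 7.86/sqrt(35.54) = 1.3185

1.3185


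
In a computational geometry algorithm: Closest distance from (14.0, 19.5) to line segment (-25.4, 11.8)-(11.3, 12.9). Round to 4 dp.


Project P onto AB: t = 1 (clamped to [0,1])
Closest point on segment: (11.3, 12.9)
Distance: 7.1309

7.1309


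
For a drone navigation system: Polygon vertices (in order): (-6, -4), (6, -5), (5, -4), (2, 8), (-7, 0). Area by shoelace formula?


Shoelace sum: ((-6)*(-5) - 6*(-4)) + (6*(-4) - 5*(-5)) + (5*8 - 2*(-4)) + (2*0 - (-7)*8) + ((-7)*(-4) - (-6)*0)
= 187
Area = |187|/2 = 93.5

93.5


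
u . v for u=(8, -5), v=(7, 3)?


u . v = u_x*v_x + u_y*v_y = 8*7 + (-5)*3
= 56 + (-15) = 41

41


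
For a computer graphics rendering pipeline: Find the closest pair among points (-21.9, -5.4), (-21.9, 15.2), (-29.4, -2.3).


d(P0,P1) = 20.6, d(P0,P2) = 8.1154, d(P1,P2) = 19.0394
Closest: P0 and P2

Closest pair: (-21.9, -5.4) and (-29.4, -2.3), distance = 8.1154


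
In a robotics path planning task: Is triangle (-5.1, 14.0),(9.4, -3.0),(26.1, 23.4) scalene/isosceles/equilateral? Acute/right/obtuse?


Side lengths squared: AB^2=499.25, BC^2=975.85, CA^2=1061.8
Sorted: [499.25, 975.85, 1061.8]
By sides: Scalene, By angles: Acute

Scalene, Acute


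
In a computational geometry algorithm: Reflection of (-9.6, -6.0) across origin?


Reflection over origin: (x,y) -> (-x,-y)
(-9.6, -6) -> (9.6, 6)

(9.6, 6)


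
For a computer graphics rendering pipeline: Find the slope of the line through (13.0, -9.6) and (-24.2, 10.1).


slope = (y2-y1)/(x2-x1) = (10.1-(-9.6))/((-24.2)-13) = 19.7/(-37.2) = -0.5296

-0.5296


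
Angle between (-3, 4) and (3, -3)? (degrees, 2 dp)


u.v = -21, |u| = sqrt(25) = 5, |v| = sqrt(18) = 4.2426
cos(theta) = u.v/(|u||v|) = -21/sqrt(450) = -0.989949
theta = acos(-0.989949) = 171.87 degrees

171.87 degrees


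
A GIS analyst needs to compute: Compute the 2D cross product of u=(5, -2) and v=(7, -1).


u x v = u_x*v_y - u_y*v_x = 5*(-1) - (-2)*7
= (-5) - (-14) = 9

9


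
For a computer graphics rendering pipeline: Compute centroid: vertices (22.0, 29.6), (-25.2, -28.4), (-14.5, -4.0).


Centroid = ((x_A+x_B+x_C)/3, (y_A+y_B+y_C)/3)
= ((22+(-25.2)+(-14.5))/3, (29.6+(-28.4)+(-4))/3)
= (-5.9, -0.9333)

(-5.9, -0.9333)


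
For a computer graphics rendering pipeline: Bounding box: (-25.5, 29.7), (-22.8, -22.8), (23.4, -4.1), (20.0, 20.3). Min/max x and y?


x range: [-25.5, 23.4]
y range: [-22.8, 29.7]
Bounding box: (-25.5,-22.8) to (23.4,29.7)

(-25.5,-22.8) to (23.4,29.7)


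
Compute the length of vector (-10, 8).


|u| = sqrt((-10)^2 + 8^2) = sqrt(164) = 12.8062

12.8062


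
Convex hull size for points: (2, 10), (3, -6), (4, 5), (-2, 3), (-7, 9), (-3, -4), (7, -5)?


Convex hull vertices (CCW): (-7, 9), (-3, -4), (3, -6), (7, -5), (4, 5), (2, 10)
Count = 6

6


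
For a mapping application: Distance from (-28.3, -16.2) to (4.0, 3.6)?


dx=32.3, dy=19.8
d^2 = 32.3^2 + 19.8^2 = 1435.33
d = sqrt(1435.33) = 37.8857

37.8857


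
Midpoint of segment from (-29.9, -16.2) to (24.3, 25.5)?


M = (((-29.9)+24.3)/2, ((-16.2)+25.5)/2)
= (-2.8, 4.65)

(-2.8, 4.65)


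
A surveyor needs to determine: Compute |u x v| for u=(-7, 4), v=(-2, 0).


|u x v| = |(-7)*0 - 4*(-2)|
= |0 - (-8)| = 8

8


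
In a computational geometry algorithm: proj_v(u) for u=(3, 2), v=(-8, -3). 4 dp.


u.v = -30, |v| = sqrt(73) = 8.544
Scalar projection = u.v / |v| = -30 / sqrt(73) = -3.5112

-3.5112


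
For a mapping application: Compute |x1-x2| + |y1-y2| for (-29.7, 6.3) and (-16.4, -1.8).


|(-29.7)-(-16.4)| + |6.3-(-1.8)| = 13.3 + 8.1 = 21.4

21.4


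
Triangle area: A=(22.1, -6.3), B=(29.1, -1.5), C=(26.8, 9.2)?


Area = |x_A(y_B-y_C) + x_B(y_C-y_A) + x_C(y_A-y_B)|/2
= |(-236.47) + 451.05 + (-128.64)|/2
= 85.94/2 = 42.97

42.97


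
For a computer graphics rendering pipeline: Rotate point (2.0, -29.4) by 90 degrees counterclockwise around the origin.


90° CCW: (x,y) -> (-y, x)
(2,-29.4) -> (29.4, 2)

(29.4, 2)


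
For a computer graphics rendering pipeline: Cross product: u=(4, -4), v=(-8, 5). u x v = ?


u x v = u_x*v_y - u_y*v_x = 4*5 - (-4)*(-8)
= 20 - 32 = -12

-12


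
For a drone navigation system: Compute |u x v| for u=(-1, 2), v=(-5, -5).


|u x v| = |(-1)*(-5) - 2*(-5)|
= |5 - (-10)| = 15

15


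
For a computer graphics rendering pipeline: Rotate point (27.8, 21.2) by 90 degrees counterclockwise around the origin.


90° CCW: (x,y) -> (-y, x)
(27.8,21.2) -> (-21.2, 27.8)

(-21.2, 27.8)


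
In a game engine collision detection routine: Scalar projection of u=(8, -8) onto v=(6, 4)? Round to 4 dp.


u.v = 16, |v| = sqrt(52) = 7.2111
Scalar projection = u.v / |v| = 16 / sqrt(52) = 2.2188

2.2188


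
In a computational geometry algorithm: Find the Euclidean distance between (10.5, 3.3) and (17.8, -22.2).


dx=7.3, dy=-25.5
d^2 = 7.3^2 + (-25.5)^2 = 703.54
d = sqrt(703.54) = 26.5243

26.5243


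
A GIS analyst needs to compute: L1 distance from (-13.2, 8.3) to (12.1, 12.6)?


|(-13.2)-12.1| + |8.3-12.6| = 25.3 + 4.3 = 29.6

29.6


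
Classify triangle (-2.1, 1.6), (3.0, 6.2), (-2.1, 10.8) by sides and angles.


Side lengths squared: AB^2=47.17, BC^2=47.17, CA^2=84.64
Sorted: [47.17, 47.17, 84.64]
By sides: Isosceles, By angles: Acute

Isosceles, Acute


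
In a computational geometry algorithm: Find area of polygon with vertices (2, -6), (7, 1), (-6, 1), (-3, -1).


Shoelace sum: (2*1 - 7*(-6)) + (7*1 - (-6)*1) + ((-6)*(-1) - (-3)*1) + ((-3)*(-6) - 2*(-1))
= 86
Area = |86|/2 = 43

43


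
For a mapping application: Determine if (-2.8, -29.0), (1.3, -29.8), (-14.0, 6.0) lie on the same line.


Cross product: (1.3-(-2.8))*(6-(-29)) - ((-29.8)-(-29))*((-14)-(-2.8))
= 134.54

No, not collinear


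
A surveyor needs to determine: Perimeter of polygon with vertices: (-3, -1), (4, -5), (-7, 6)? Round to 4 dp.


Sides: (-3, -1)->(4, -5): sqrt(65) = 8.062258, (4, -5)->(-7, 6): sqrt(242) = 15.556349, (-7, 6)->(-3, -1): sqrt(65) = 8.062258
Sum = 31.680865
Perimeter = 31.6809

31.6809


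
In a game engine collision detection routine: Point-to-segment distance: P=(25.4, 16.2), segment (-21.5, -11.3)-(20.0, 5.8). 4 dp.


Project P onto AB: t = 1 (clamped to [0,1])
Closest point on segment: (20, 5.8)
Distance: 11.7184

11.7184


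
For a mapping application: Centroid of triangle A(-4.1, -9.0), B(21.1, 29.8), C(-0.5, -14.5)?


Centroid = ((x_A+x_B+x_C)/3, (y_A+y_B+y_C)/3)
= (((-4.1)+21.1+(-0.5))/3, ((-9)+29.8+(-14.5))/3)
= (5.5, 2.1)

(5.5, 2.1)


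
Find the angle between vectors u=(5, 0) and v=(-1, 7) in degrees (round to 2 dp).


u.v = -5, |u| = sqrt(25) = 5, |v| = sqrt(50) = 7.0711
cos(theta) = u.v/(|u||v|) = -5/sqrt(1250) = -0.141421
theta = acos(-0.141421) = 98.13 degrees

98.13 degrees


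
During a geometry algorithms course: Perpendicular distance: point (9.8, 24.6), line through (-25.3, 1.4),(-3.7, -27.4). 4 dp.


|cross product| = 1512
|line direction| = sqrt(1296) = 36
Distance = 1512/sqrt(1296) = 42

42


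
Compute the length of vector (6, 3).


|u| = sqrt(6^2 + 3^2) = sqrt(45) = 6.7082

6.7082


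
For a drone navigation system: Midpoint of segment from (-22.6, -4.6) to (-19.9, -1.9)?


M = (((-22.6)+(-19.9))/2, ((-4.6)+(-1.9))/2)
= (-21.25, -3.25)

(-21.25, -3.25)


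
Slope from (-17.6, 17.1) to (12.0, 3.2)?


slope = (y2-y1)/(x2-x1) = (3.2-17.1)/(12-(-17.6)) = (-13.9)/29.6 = -0.4696

-0.4696


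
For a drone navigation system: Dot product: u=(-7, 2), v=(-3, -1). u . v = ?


u . v = u_x*v_x + u_y*v_y = (-7)*(-3) + 2*(-1)
= 21 + (-2) = 19

19


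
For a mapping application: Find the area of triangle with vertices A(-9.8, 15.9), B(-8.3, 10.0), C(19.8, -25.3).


Area = |x_A(y_B-y_C) + x_B(y_C-y_A) + x_C(y_A-y_B)|/2
= |(-345.94) + 341.96 + 116.82|/2
= 112.84/2 = 56.42

56.42


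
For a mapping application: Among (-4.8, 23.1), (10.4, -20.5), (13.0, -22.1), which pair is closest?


d(P0,P1) = 46.1736, d(P0,P2) = 48.5786, d(P1,P2) = 3.0529
Closest: P1 and P2

Closest pair: (10.4, -20.5) and (13.0, -22.1), distance = 3.0529


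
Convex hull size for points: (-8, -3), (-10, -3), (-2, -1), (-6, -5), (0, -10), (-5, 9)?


Convex hull vertices (CCW): (-10, -3), (0, -10), (-2, -1), (-5, 9)
Count = 4

4


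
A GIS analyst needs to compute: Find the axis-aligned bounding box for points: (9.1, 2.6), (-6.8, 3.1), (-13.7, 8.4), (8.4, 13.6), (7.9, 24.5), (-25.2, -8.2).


x range: [-25.2, 9.1]
y range: [-8.2, 24.5]
Bounding box: (-25.2,-8.2) to (9.1,24.5)

(-25.2,-8.2) to (9.1,24.5)


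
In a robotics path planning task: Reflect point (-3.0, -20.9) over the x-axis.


Reflection over x-axis: (x,y) -> (x,-y)
(-3, -20.9) -> (-3, 20.9)

(-3, 20.9)


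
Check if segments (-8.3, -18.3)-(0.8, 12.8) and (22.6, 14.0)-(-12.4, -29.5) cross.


Cross products: d1=-213.65, d2=-906.3, d3=-667.06, d4=25.59
d1*d2 < 0 and d3*d4 < 0? no

No, they don't intersect


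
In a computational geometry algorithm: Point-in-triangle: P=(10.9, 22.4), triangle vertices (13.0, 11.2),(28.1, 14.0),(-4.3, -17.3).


Cross products: AB x AP = 175, BC x BP = -810.52, CA x CP = 253.61
All same sign? no

No, outside


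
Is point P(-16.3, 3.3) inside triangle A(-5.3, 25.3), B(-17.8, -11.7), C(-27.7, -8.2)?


Cross products: AB x AP = -132, BC x BP = -153.75, CA x CP = -124.3
All same sign? yes

Yes, inside


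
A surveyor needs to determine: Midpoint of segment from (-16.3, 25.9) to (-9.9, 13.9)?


M = (((-16.3)+(-9.9))/2, (25.9+13.9)/2)
= (-13.1, 19.9)

(-13.1, 19.9)


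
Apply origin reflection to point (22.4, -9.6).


Reflection over origin: (x,y) -> (-x,-y)
(22.4, -9.6) -> (-22.4, 9.6)

(-22.4, 9.6)


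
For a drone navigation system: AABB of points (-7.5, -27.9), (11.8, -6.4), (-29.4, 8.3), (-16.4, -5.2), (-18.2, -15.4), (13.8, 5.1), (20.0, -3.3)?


x range: [-29.4, 20]
y range: [-27.9, 8.3]
Bounding box: (-29.4,-27.9) to (20,8.3)

(-29.4,-27.9) to (20,8.3)


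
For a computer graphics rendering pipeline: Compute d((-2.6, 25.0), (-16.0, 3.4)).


dx=-13.4, dy=-21.6
d^2 = (-13.4)^2 + (-21.6)^2 = 646.12
d = sqrt(646.12) = 25.4189

25.4189


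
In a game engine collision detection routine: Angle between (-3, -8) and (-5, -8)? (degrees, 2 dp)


u.v = 79, |u| = sqrt(73) = 8.544, |v| = sqrt(89) = 9.434
cos(theta) = u.v/(|u||v|) = 79/sqrt(6497) = 0.980101
theta = acos(0.980101) = 11.45 degrees

11.45 degrees


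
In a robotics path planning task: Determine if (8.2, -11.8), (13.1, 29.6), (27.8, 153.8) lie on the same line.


Cross product: (13.1-8.2)*(153.8-(-11.8)) - (29.6-(-11.8))*(27.8-8.2)
= 0

Yes, collinear


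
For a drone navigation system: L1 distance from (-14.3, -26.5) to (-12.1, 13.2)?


|(-14.3)-(-12.1)| + |(-26.5)-13.2| = 2.2 + 39.7 = 41.9

41.9


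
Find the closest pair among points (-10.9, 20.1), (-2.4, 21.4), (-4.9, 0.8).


d(P0,P1) = 8.5988, d(P0,P2) = 20.2111, d(P1,P2) = 20.7511
Closest: P0 and P1

Closest pair: (-10.9, 20.1) and (-2.4, 21.4), distance = 8.5988


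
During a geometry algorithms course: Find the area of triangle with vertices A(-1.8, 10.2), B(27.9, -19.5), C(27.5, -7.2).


Area = |x_A(y_B-y_C) + x_B(y_C-y_A) + x_C(y_A-y_B)|/2
= |22.14 + (-485.46) + 816.75|/2
= 353.43/2 = 176.715

176.715


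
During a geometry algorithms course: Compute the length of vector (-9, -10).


|u| = sqrt((-9)^2 + (-10)^2) = sqrt(181) = 13.4536

13.4536


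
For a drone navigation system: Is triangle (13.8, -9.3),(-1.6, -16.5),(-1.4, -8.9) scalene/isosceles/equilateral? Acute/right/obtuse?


Side lengths squared: AB^2=289, BC^2=57.8, CA^2=231.2
Sorted: [57.8, 231.2, 289]
By sides: Scalene, By angles: Right

Scalene, Right


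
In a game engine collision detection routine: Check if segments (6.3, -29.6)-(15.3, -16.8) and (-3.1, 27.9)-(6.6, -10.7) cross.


Cross products: d1=-194.91, d2=276.65, d3=637.82, d4=166.26
d1*d2 < 0 and d3*d4 < 0? no

No, they don't intersect


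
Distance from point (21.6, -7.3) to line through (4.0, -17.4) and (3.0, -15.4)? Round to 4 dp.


|cross product| = 45.3
|line direction| = sqrt(5) = 2.2361
Distance = 45.3/sqrt(5) = 20.2588

20.2588


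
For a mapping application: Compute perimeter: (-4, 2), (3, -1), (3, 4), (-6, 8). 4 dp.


Sides: (-4, 2)->(3, -1): sqrt(58) = 7.615773, (3, -1)->(3, 4): sqrt(25) = 5, (3, 4)->(-6, 8): sqrt(97) = 9.848858, (-6, 8)->(-4, 2): sqrt(40) = 6.324555
Sum = 28.789186
Perimeter = 28.7892

28.7892


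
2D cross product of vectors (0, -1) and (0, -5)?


u x v = u_x*v_y - u_y*v_x = 0*(-5) - (-1)*0
= 0 - 0 = 0

0


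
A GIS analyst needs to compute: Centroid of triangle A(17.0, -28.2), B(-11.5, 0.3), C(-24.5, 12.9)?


Centroid = ((x_A+x_B+x_C)/3, (y_A+y_B+y_C)/3)
= ((17+(-11.5)+(-24.5))/3, ((-28.2)+0.3+12.9)/3)
= (-6.3333, -5)

(-6.3333, -5)


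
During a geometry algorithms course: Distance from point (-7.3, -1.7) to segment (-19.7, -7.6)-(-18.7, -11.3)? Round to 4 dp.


Project P onto AB: t = 0 (clamped to [0,1])
Closest point on segment: (-19.7, -7.6)
Distance: 13.7321

13.7321


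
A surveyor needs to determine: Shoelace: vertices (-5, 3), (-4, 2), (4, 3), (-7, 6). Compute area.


Shoelace sum: ((-5)*2 - (-4)*3) + ((-4)*3 - 4*2) + (4*6 - (-7)*3) + ((-7)*3 - (-5)*6)
= 36
Area = |36|/2 = 18

18


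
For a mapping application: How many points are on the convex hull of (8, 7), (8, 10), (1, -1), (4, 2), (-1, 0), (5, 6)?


Convex hull vertices (CCW): (-1, 0), (1, -1), (4, 2), (8, 7), (8, 10)
Count = 5

5


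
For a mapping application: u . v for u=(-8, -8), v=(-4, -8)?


u . v = u_x*v_x + u_y*v_y = (-8)*(-4) + (-8)*(-8)
= 32 + 64 = 96

96


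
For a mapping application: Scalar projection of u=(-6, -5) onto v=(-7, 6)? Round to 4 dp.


u.v = 12, |v| = sqrt(85) = 9.2195
Scalar projection = u.v / |v| = 12 / sqrt(85) = 1.3016

1.3016


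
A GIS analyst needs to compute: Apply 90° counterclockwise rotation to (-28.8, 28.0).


90° CCW: (x,y) -> (-y, x)
(-28.8,28) -> (-28, -28.8)

(-28, -28.8)


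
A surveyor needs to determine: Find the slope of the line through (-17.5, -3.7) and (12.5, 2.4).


slope = (y2-y1)/(x2-x1) = (2.4-(-3.7))/(12.5-(-17.5)) = 6.1/30 = 0.2033

0.2033


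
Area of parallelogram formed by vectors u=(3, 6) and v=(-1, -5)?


|u x v| = |3*(-5) - 6*(-1)|
= |(-15) - (-6)| = 9

9


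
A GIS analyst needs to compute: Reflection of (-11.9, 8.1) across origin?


Reflection over origin: (x,y) -> (-x,-y)
(-11.9, 8.1) -> (11.9, -8.1)

(11.9, -8.1)


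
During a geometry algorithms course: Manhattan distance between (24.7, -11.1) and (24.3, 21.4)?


|24.7-24.3| + |(-11.1)-21.4| = 0.4 + 32.5 = 32.9

32.9


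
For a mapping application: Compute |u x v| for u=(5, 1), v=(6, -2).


|u x v| = |5*(-2) - 1*6|
= |(-10) - 6| = 16

16


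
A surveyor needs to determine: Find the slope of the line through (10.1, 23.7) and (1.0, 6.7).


slope = (y2-y1)/(x2-x1) = (6.7-23.7)/(1-10.1) = (-17)/(-9.1) = 1.8681

1.8681


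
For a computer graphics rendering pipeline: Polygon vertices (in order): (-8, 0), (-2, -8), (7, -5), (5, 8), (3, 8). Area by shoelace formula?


Shoelace sum: ((-8)*(-8) - (-2)*0) + ((-2)*(-5) - 7*(-8)) + (7*8 - 5*(-5)) + (5*8 - 3*8) + (3*0 - (-8)*8)
= 291
Area = |291|/2 = 145.5

145.5


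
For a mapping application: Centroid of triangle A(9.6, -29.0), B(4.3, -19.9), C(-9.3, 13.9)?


Centroid = ((x_A+x_B+x_C)/3, (y_A+y_B+y_C)/3)
= ((9.6+4.3+(-9.3))/3, ((-29)+(-19.9)+13.9)/3)
= (1.5333, -11.6667)

(1.5333, -11.6667)


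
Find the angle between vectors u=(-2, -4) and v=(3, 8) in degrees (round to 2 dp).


u.v = -38, |u| = sqrt(20) = 4.4721, |v| = sqrt(73) = 8.544
cos(theta) = u.v/(|u||v|) = -38/sqrt(1460) = -0.994505
theta = acos(-0.994505) = 173.99 degrees

173.99 degrees


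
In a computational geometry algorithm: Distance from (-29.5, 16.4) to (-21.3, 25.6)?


dx=8.2, dy=9.2
d^2 = 8.2^2 + 9.2^2 = 151.88
d = sqrt(151.88) = 12.324

12.324


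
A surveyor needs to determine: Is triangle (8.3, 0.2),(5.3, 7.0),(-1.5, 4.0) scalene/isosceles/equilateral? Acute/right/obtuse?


Side lengths squared: AB^2=55.24, BC^2=55.24, CA^2=110.48
Sorted: [55.24, 55.24, 110.48]
By sides: Isosceles, By angles: Right

Isosceles, Right


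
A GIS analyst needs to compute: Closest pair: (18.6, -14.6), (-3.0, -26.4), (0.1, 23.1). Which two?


d(P0,P1) = 24.613, d(P0,P2) = 41.9945, d(P1,P2) = 49.597
Closest: P0 and P1

Closest pair: (18.6, -14.6) and (-3.0, -26.4), distance = 24.613


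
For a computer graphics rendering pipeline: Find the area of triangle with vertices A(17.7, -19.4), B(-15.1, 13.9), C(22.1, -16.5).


Area = |x_A(y_B-y_C) + x_B(y_C-y_A) + x_C(y_A-y_B)|/2
= |538.08 + (-43.79) + (-735.93)|/2
= 241.64/2 = 120.82

120.82


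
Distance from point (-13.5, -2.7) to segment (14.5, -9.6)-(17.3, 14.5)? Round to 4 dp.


Project P onto AB: t = 0.1493 (clamped to [0,1])
Closest point on segment: (14.9181, -6.0017)
Distance: 28.6092

28.6092


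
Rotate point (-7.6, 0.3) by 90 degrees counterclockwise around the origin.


90° CCW: (x,y) -> (-y, x)
(-7.6,0.3) -> (-0.3, -7.6)

(-0.3, -7.6)


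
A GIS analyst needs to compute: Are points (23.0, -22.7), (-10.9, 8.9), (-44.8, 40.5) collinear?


Cross product: ((-10.9)-23)*(40.5-(-22.7)) - (8.9-(-22.7))*((-44.8)-23)
= 0

Yes, collinear


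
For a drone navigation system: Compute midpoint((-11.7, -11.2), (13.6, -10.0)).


M = (((-11.7)+13.6)/2, ((-11.2)+(-10))/2)
= (0.95, -10.6)

(0.95, -10.6)


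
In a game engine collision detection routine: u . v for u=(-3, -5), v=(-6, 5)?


u . v = u_x*v_x + u_y*v_y = (-3)*(-6) + (-5)*5
= 18 + (-25) = -7

-7


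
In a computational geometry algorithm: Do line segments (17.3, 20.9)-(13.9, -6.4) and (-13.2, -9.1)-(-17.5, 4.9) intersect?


Cross products: d1=-556, d2=-391.01, d3=-730.65, d4=-895.64
d1*d2 < 0 and d3*d4 < 0? no

No, they don't intersect


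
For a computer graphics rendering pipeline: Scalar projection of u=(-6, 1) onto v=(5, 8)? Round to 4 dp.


u.v = -22, |v| = sqrt(89) = 9.434
Scalar projection = u.v / |v| = -22 / sqrt(89) = -2.332

-2.332


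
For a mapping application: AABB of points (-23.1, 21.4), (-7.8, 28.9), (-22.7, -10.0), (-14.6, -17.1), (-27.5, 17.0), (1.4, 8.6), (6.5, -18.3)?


x range: [-27.5, 6.5]
y range: [-18.3, 28.9]
Bounding box: (-27.5,-18.3) to (6.5,28.9)

(-27.5,-18.3) to (6.5,28.9)


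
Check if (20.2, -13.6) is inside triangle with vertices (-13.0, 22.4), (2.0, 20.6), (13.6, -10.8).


Cross products: AB x AP = -480.24, BC x BP = 174.76, CA x CP = -144.64
All same sign? no

No, outside


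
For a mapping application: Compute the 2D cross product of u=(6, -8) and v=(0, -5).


u x v = u_x*v_y - u_y*v_x = 6*(-5) - (-8)*0
= (-30) - 0 = -30

-30


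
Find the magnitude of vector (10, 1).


|u| = sqrt(10^2 + 1^2) = sqrt(101) = 10.0499

10.0499


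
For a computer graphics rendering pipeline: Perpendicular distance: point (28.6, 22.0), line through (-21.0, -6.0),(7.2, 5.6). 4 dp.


|cross product| = 214.24
|line direction| = sqrt(929.8) = 30.4926
Distance = 214.24/sqrt(929.8) = 7.026

7.026


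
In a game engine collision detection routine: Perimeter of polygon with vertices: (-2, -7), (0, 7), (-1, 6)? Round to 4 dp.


Sides: (-2, -7)->(0, 7): sqrt(200) = 14.142136, (0, 7)->(-1, 6): sqrt(2) = 1.414214, (-1, 6)->(-2, -7): sqrt(170) = 13.038405
Sum = 28.594755
Perimeter = 28.5948

28.5948


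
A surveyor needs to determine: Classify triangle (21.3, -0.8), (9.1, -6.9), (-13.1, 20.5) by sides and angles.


Side lengths squared: AB^2=186.05, BC^2=1243.6, CA^2=1637.05
Sorted: [186.05, 1243.6, 1637.05]
By sides: Scalene, By angles: Obtuse

Scalene, Obtuse


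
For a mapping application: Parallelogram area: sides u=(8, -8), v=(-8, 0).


|u x v| = |8*0 - (-8)*(-8)|
= |0 - 64| = 64

64


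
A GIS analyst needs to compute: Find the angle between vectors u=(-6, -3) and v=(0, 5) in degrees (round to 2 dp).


u.v = -15, |u| = sqrt(45) = 6.7082, |v| = sqrt(25) = 5
cos(theta) = u.v/(|u||v|) = -15/sqrt(1125) = -0.447214
theta = acos(-0.447214) = 116.57 degrees

116.57 degrees


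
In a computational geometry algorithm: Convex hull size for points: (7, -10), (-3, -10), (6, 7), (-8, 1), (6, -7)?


Convex hull vertices (CCW): (-8, 1), (-3, -10), (7, -10), (6, 7)
Count = 4

4


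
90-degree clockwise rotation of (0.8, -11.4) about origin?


90° CW: (x,y) -> (y, -x)
(0.8,-11.4) -> (-11.4, -0.8)

(-11.4, -0.8)


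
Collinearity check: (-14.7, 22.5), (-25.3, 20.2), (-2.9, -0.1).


Cross product: ((-25.3)-(-14.7))*((-0.1)-22.5) - (20.2-22.5)*((-2.9)-(-14.7))
= 266.7

No, not collinear


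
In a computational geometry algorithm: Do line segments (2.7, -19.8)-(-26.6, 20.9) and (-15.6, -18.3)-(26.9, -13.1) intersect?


Cross products: d1=-158.91, d2=1723.2, d3=700.86, d4=-1181.25
d1*d2 < 0 and d3*d4 < 0? yes

Yes, they intersect


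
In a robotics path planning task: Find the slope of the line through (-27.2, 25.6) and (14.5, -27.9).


slope = (y2-y1)/(x2-x1) = ((-27.9)-25.6)/(14.5-(-27.2)) = (-53.5)/41.7 = -1.283

-1.283


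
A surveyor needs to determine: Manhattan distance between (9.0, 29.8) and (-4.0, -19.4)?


|9-(-4)| + |29.8-(-19.4)| = 13 + 49.2 = 62.2

62.2


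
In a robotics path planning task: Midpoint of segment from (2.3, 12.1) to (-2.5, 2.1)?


M = ((2.3+(-2.5))/2, (12.1+2.1)/2)
= (-0.1, 7.1)

(-0.1, 7.1)


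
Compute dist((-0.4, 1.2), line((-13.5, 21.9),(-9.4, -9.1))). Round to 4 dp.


|cross product| = 321.23
|line direction| = sqrt(977.81) = 31.27
Distance = 321.23/sqrt(977.81) = 10.2728

10.2728


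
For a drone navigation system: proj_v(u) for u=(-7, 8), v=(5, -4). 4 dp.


u.v = -67, |v| = sqrt(41) = 6.4031
Scalar projection = u.v / |v| = -67 / sqrt(41) = -10.4636

-10.4636


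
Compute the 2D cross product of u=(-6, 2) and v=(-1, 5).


u x v = u_x*v_y - u_y*v_x = (-6)*5 - 2*(-1)
= (-30) - (-2) = -28

-28


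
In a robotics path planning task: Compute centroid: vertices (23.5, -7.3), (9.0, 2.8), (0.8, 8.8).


Centroid = ((x_A+x_B+x_C)/3, (y_A+y_B+y_C)/3)
= ((23.5+9+0.8)/3, ((-7.3)+2.8+8.8)/3)
= (11.1, 1.4333)

(11.1, 1.4333)


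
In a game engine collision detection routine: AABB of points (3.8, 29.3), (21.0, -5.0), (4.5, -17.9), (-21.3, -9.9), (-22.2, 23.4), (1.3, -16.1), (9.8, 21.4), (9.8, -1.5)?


x range: [-22.2, 21]
y range: [-17.9, 29.3]
Bounding box: (-22.2,-17.9) to (21,29.3)

(-22.2,-17.9) to (21,29.3)


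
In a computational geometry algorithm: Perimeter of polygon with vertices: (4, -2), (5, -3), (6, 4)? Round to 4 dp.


Sides: (4, -2)->(5, -3): sqrt(2) = 1.414214, (5, -3)->(6, 4): sqrt(50) = 7.071068, (6, 4)->(4, -2): sqrt(40) = 6.324555
Sum = 14.809837
Perimeter = 14.8098

14.8098


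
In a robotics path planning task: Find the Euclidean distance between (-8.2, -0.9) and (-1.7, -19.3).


dx=6.5, dy=-18.4
d^2 = 6.5^2 + (-18.4)^2 = 380.81
d = sqrt(380.81) = 19.5144

19.5144


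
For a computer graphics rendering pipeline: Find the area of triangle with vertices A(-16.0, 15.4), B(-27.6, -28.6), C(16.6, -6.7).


Area = |x_A(y_B-y_C) + x_B(y_C-y_A) + x_C(y_A-y_B)|/2
= |350.4 + 609.96 + 730.4|/2
= 1690.76/2 = 845.38

845.38


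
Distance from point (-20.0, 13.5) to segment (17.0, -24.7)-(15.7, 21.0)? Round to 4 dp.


Project P onto AB: t = 0.8582 (clamped to [0,1])
Closest point on segment: (15.8843, 14.5208)
Distance: 35.8988

35.8988


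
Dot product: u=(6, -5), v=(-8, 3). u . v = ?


u . v = u_x*v_x + u_y*v_y = 6*(-8) + (-5)*3
= (-48) + (-15) = -63

-63


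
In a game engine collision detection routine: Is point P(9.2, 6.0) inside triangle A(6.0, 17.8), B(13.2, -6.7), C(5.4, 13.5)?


Cross products: AB x AP = -6.56, BC x BP = -18.26, CA x CP = -20.84
All same sign? yes

Yes, inside


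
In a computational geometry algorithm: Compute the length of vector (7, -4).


|u| = sqrt(7^2 + (-4)^2) = sqrt(65) = 8.0623

8.0623


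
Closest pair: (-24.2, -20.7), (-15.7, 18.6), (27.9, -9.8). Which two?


d(P0,P1) = 40.2087, d(P0,P2) = 53.228, d(P1,P2) = 52.0338
Closest: P0 and P1

Closest pair: (-24.2, -20.7) and (-15.7, 18.6), distance = 40.2087


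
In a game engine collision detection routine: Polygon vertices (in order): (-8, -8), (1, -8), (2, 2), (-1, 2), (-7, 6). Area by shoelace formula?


Shoelace sum: ((-8)*(-8) - 1*(-8)) + (1*2 - 2*(-8)) + (2*2 - (-1)*2) + ((-1)*6 - (-7)*2) + ((-7)*(-8) - (-8)*6)
= 208
Area = |208|/2 = 104

104


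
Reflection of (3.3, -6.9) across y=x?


Reflection over y=x: (x,y) -> (y,x)
(3.3, -6.9) -> (-6.9, 3.3)

(-6.9, 3.3)


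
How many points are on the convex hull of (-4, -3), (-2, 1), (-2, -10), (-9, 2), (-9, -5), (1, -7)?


Convex hull vertices (CCW): (-9, -5), (-2, -10), (1, -7), (-2, 1), (-9, 2)
Count = 5

5


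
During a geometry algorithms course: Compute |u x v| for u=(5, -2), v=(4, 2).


|u x v| = |5*2 - (-2)*4|
= |10 - (-8)| = 18

18


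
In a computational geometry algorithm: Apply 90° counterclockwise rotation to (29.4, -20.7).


90° CCW: (x,y) -> (-y, x)
(29.4,-20.7) -> (20.7, 29.4)

(20.7, 29.4)


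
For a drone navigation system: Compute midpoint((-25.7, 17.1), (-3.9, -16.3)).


M = (((-25.7)+(-3.9))/2, (17.1+(-16.3))/2)
= (-14.8, 0.4)

(-14.8, 0.4)


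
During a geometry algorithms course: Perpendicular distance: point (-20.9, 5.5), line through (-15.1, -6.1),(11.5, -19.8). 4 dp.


|cross product| = 229.1
|line direction| = sqrt(895.25) = 29.9207
Distance = 229.1/sqrt(895.25) = 7.6569

7.6569
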